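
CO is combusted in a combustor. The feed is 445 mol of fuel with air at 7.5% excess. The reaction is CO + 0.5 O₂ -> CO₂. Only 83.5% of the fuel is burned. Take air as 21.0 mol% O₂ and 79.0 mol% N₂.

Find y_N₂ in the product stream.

0.644

Stoichiometric O₂ = 0.5 × 445 = 222.5 mol; O₂ fed = 222.5 × 1.075 = 239.2 mol.
N₂ fed = 239.2 × 79/21 = 899.8 mol.
Fuel reacted = 0.835 × 445 → ξ = 371.6 mol.
Outlet (n = n₀ + ν ξ):
  CO: 445 − 1(371.6) = 73.43
  O₂: 239.2 − 0.5(371.6) = 53.4
  N₂: 899.8 (inert)
  CO₂: 0 + 1(371.6) = 371.6
Total out = 1398 mol; y_N₂ = 899.8 / 1398 = 0.6435.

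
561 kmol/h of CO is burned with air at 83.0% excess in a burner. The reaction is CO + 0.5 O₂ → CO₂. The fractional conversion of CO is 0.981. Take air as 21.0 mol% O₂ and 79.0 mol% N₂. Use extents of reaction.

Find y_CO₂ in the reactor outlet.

Stoichiometric O₂ = 0.5 × 561 = 280.5 kmol/h; O₂ fed = 280.5 × 1.830 = 513.3 kmol/h.
N₂ fed = 513.3 × 79/21 = 1931 kmol/h.
Fuel reacted = 0.981 × 561 → ξ = 550.3 kmol/h.
Outlet (n = n₀ + ν ξ):
  CO: 561 − 1(550.3) = 10.66
  O₂: 513.3 − 0.5(550.3) = 238.1
  N₂: 1931 (inert)
  CO₂: 0 + 1(550.3) = 550.3
Total out = 2730 kmol/h; y_CO₂ = 550.3 / 2730 = 0.2016.

0.202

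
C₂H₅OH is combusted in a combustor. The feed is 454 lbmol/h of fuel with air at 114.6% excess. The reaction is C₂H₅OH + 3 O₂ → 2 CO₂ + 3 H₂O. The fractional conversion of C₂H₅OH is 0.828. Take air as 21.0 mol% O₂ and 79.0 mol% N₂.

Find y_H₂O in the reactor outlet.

Stoichiometric O₂ = 3 × 454 = 1362 lbmol/h; O₂ fed = 1362 × 2.146 = 2923 lbmol/h.
N₂ fed = 2923 × 79/21 = 11000 lbmol/h.
Fuel reacted = 0.828 × 454 → ξ = 375.9 lbmol/h.
Outlet (n = n₀ + ν ξ):
  C₂H₅OH: 454 − 1(375.9) = 78.09
  O₂: 2923 − 3(375.9) = 1795
  N₂: 11000 (inert)
  CO₂: 0 + 2(375.9) = 751.8
  H₂O: 0 + 3(375.9) = 1128
Total out = 14750 lbmol/h; y_H₂O = 1128 / 14750 = 0.07647.

0.0765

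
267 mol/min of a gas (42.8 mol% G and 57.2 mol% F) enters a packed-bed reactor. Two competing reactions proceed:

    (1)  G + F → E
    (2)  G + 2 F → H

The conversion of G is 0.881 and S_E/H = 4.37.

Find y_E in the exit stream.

0.555

Conversion of G: G consumed = 0.881 × 114.3 = 100.7 mol/min = 1ξ₁ + 1ξ₂.
Selectivity: 1ξ₁ / (1ξ₂) = 4.37 → ξ₁ = 4.37 ξ₂.
Substitute: (1·4.37 + 1) ξ₂ = 100.7 → ξ₂ = 18.75 mol/min, ξ₁ = 81.93 mol/min.
Outlet amounts (n = n₀ + Σ ν·ξ):
  G: 114.3 − 1(81.93) − 1(18.75) = 13.6
  F: 152.7 − 1(81.93) − 2(18.75) = 33.3
  E: 0 + 1(81.93) = 81.93
  H: 0 + 1(18.75) = 18.75
Total out = 147.6 mol/min; y_E = 81.93 / 147.6 = 0.5552.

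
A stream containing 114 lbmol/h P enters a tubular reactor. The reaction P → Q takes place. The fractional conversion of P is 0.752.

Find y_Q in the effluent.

0.752

P reacted = 0.752 × 114 = 85.73 lbmol/h; ν_P = −1, so ξ = 85.73/1 = 85.73 lbmol/h.
Outlet amounts (n = n₀ + ν ξ):
  P: 114 − 1(85.73) = 28.27
  Q: 0 + 1(85.73) = 85.73
Total out = 114 lbmol/h; y_Q = 85.73 / 114 = 0.752.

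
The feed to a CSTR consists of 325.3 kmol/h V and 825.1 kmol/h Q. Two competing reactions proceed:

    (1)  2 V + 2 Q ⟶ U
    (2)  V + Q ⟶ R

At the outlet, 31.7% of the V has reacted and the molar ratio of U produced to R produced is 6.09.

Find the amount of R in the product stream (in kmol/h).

7.82 kmol/h

Conversion of V: V consumed = 0.317 × 325.3 = 103.1 kmol/h = 2ξ₁ + 1ξ₂.
Selectivity: 1ξ₁ / (1ξ₂) = 6.09 → ξ₁ = 6.09 ξ₂.
Substitute: (2·6.09 + 1) ξ₂ = 103.1 → ξ₂ = 7.824 kmol/h, ξ₁ = 47.65 kmol/h.
Outlet amounts (n = n₀ + Σ ν·ξ):
  V: 325.3 − 2(47.65) − 1(7.824) = 222.2
  Q: 825.1 − 2(47.65) − 1(7.824) = 722
  U: 0 + 1(47.65) = 47.65
  R: 0 + 1(7.824) = 7.824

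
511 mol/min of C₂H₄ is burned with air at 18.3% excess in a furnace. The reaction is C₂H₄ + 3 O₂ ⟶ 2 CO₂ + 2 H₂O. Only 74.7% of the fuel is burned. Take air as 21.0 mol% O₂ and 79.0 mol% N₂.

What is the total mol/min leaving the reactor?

Stoichiometric O₂ = 3 × 511 = 1533 mol/min; O₂ fed = 1533 × 1.183 = 1814 mol/min.
N₂ fed = 1814 × 79/21 = 6822 mol/min.
Fuel reacted = 0.747 × 511 → ξ = 381.7 mol/min.
Outlet (n = n₀ + ν ξ):
  C₂H₄: 511 − 1(381.7) = 129.3
  O₂: 1814 − 3(381.7) = 668.4
  N₂: 6822 (inert)
  CO₂: 0 + 2(381.7) = 763.4
  H₂O: 0 + 2(381.7) = 763.4
Total out = 129.3 + 668.4 + 6822 + 763.4 + 763.4 = 9147 mol/min.

9150 mol/min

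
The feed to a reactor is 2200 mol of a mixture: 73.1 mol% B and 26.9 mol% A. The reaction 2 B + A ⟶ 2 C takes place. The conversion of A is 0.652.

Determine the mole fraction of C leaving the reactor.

A reacted = 0.652 × 591.8 = 385.9 mol; ν_A = −1, so ξ = 385.9/1 = 385.9 mol.
Outlet amounts (n = n₀ + ν ξ):
  B: 1608 − 2(385.9) = 836.5
  A: 591.8 − 1(385.9) = 205.9
  C: 0 + 2(385.9) = 771.7
Total out = 1814 mol; y_C = 771.7 / 1814 = 0.4254.

0.425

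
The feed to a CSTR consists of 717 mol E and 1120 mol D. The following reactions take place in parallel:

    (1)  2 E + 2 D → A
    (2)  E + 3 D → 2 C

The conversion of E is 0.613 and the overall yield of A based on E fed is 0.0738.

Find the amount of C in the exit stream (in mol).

667 mol

Yield of A: 1ξ₁ / 717 = 0.0738 → ξ₁ = 52.91 mol.
Conversion of E: 2ξ₁ + 1ξ₂ = 0.613 × 717 = 439.5 → ξ₂ = 333.7 mol.
Outlet amounts (n = n₀ + Σ ν·ξ):
  E: 717 − 2(52.91) − 1(333.7) = 277.5
  D: 1120 − 2(52.91) − 3(333.7) = 13.1
  A: 0 + 1(52.91) = 52.91
  C: 0 + 2(333.7) = 667.4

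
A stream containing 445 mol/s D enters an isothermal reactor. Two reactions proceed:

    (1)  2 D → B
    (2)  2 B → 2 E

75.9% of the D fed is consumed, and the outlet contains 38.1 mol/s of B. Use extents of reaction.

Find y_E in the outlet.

0.474

Conversion of D: D consumed = 2ξ₁ = 0.759 × 445 → ξ₁ = 168.9 mol/s.
B balance: n_B = 0 + 1ξ₁ − 2ξ₂ = 38.1 → ξ₂ = (1·168.9 − 38.1)/2 = 65.39 mol/s.
Outlet amounts (n = n₀ + Σ ν·ξ):
  D: 445 − 2(168.9) = 107.2
  B: 0 + 1(168.9) − 2(65.39) = 38.1
  E: 0 + 2(65.39) = 130.8
Total out = 276.1 mol/s; y_E = 130.8 / 276.1 = 0.4736.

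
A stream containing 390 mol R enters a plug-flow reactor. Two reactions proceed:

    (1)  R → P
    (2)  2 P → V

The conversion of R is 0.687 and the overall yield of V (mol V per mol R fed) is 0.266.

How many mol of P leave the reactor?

Conversion of R: R consumed = 1ξ₁ = 0.687 × 390 → ξ₁ = 267.9 mol.
Yield of V: 1ξ₂ / 390 = 0.266 → ξ₂ = 103.7 mol.
Outlet amounts (n = n₀ + Σ ν·ξ):
  R: 390 − 1(267.9) = 122.1
  P: 0 + 1(267.9) − 2(103.7) = 60.45
  V: 0 + 1(103.7) = 103.7

60.4 mol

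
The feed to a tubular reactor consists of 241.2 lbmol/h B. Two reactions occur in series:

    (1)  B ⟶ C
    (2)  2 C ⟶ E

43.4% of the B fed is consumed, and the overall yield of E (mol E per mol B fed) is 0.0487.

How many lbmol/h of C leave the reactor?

81.2 lbmol/h

Conversion of B: B consumed = 1ξ₁ = 0.434 × 241.2 → ξ₁ = 104.7 lbmol/h.
Yield of E: 1ξ₂ / 241.2 = 0.0487 → ξ₂ = 11.75 lbmol/h.
Outlet amounts (n = n₀ + Σ ν·ξ):
  B: 241.2 − 1(104.7) = 136.5
  C: 0 + 1(104.7) − 2(11.75) = 81.19
  E: 0 + 1(11.75) = 11.75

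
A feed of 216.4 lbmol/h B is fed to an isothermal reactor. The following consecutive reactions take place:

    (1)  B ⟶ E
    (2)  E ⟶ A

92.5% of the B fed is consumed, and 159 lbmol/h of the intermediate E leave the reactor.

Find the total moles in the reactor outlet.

Conversion of B: B consumed = 1ξ₁ = 0.925 × 216.4 → ξ₁ = 200.2 lbmol/h.
E balance: n_E = 0 + 1ξ₁ − 1ξ₂ = 159 → ξ₂ = (1·200.2 − 159)/1 = 41.17 lbmol/h.
Outlet amounts (n = n₀ + Σ ν·ξ):
  B: 216.4 − 1(200.2) = 16.23
  E: 0 + 1(200.2) − 1(41.17) = 159
  A: 0 + 1(41.17) = 41.17
Total out = 16.23 + 159 + 41.17 = 216.4 lbmol/h.

216 lbmol/h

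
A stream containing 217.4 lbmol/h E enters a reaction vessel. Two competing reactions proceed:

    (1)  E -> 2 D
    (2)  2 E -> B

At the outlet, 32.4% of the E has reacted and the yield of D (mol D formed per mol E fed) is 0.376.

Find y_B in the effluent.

Yield of D: 2ξ₁ / 217.4 = 0.376 → ξ₁ = 40.87 lbmol/h.
Conversion of E: 1ξ₁ + 2ξ₂ = 0.324 × 217.4 = 70.44 → ξ₂ = 14.78 lbmol/h.
Outlet amounts (n = n₀ + Σ ν·ξ):
  E: 217.4 − 1(40.87) − 2(14.78) = 147
  D: 0 + 2(40.87) = 81.74
  B: 0 + 1(14.78) = 14.78
Total out = 243.5 lbmol/h; y_B = 14.78 / 243.5 = 0.06071.

0.0607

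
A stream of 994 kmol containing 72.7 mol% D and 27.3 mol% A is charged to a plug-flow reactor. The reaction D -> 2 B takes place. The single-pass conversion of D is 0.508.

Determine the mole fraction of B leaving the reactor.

0.539

D reacted = 0.508 × 722.6 = 367.1 kmol; ν_D = −1, so ξ = 367.1/1 = 367.1 kmol.
Outlet amounts (n = n₀ + ν ξ):
  D: 722.6 − 1(367.1) = 355.5
  B: 0 + 2(367.1) = 734.2
  A: 271.4 (inert)
Total out = 1361 kmol; y_B = 734.2 / 1361 = 0.5394.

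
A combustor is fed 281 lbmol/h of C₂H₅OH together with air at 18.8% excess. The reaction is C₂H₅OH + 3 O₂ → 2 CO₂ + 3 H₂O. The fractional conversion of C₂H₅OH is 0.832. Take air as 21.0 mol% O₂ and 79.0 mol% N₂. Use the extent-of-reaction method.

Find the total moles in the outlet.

Stoichiometric O₂ = 3 × 281 = 843 lbmol/h; O₂ fed = 843 × 1.188 = 1001 lbmol/h.
N₂ fed = 1001 × 79/21 = 3767 lbmol/h.
Fuel reacted = 0.832 × 281 → ξ = 233.8 lbmol/h.
Outlet (n = n₀ + ν ξ):
  C₂H₅OH: 281 − 1(233.8) = 47.21
  O₂: 1001 − 3(233.8) = 300.1
  N₂: 3767 (inert)
  CO₂: 0 + 2(233.8) = 467.6
  H₂O: 0 + 3(233.8) = 701.4
Total out = 47.21 + 300.1 + 3767 + 467.6 + 701.4 = 5284 lbmol/h.

5280 lbmol/h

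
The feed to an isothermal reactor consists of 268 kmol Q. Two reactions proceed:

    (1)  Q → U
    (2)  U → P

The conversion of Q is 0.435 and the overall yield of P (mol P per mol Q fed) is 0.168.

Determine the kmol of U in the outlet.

71.6 kmol

Conversion of Q: Q consumed = 1ξ₁ = 0.435 × 268 → ξ₁ = 116.6 kmol.
Yield of P: 1ξ₂ / 268 = 0.168 → ξ₂ = 45.02 kmol.
Outlet amounts (n = n₀ + Σ ν·ξ):
  Q: 268 − 1(116.6) = 151.4
  U: 0 + 1(116.6) − 1(45.02) = 71.56
  P: 0 + 1(45.02) = 45.02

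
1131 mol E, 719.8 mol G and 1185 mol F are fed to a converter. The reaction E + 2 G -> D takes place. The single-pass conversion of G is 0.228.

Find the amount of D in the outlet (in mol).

G reacted = 0.228 × 719.8 = 164.1 mol; ν_G = −2, so ξ = 164.1/2 = 82.06 mol.
Outlet amounts (n = n₀ + ν ξ):
  E: 1131 − 1(82.06) = 1049
  G: 719.8 − 2(82.06) = 555.7
  D: 0 + 1(82.06) = 82.06
  F: 1185 (inert)

82.1 mol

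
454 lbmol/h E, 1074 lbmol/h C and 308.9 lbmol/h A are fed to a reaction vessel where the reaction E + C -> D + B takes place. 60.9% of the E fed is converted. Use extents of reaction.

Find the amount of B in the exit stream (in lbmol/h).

276 lbmol/h

E reacted = 0.609 × 454 = 276.5 lbmol/h; ν_E = −1, so ξ = 276.5/1 = 276.5 lbmol/h.
Outlet amounts (n = n₀ + ν ξ):
  E: 454 − 1(276.5) = 177.5
  C: 1074 − 1(276.5) = 797.5
  D: 0 + 1(276.5) = 276.5
  B: 0 + 1(276.5) = 276.5
  A: 308.9 (inert)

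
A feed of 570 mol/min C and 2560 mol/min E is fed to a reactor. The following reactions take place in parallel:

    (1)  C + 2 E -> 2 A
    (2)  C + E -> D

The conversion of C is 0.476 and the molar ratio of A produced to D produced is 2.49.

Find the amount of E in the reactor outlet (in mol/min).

2140 mol/min

Conversion of C: C consumed = 0.476 × 570 = 271.3 mol/min = 1ξ₁ + 1ξ₂.
Selectivity: 2ξ₁ / (1ξ₂) = 2.49 → ξ₁ = 1.245 ξ₂.
Substitute: (1·1.245 + 1) ξ₂ = 271.3 → ξ₂ = 120.9 mol/min, ξ₁ = 150.5 mol/min.
Outlet amounts (n = n₀ + Σ ν·ξ):
  C: 570 − 1(150.5) − 1(120.9) = 298.7
  E: 2560 − 2(150.5) − 1(120.9) = 2138
  A: 0 + 2(150.5) = 300.9
  D: 0 + 1(120.9) = 120.9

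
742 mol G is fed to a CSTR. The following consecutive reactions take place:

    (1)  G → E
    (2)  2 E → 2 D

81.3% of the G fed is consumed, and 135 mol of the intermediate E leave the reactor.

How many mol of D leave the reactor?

468 mol

Conversion of G: G consumed = 1ξ₁ = 0.813 × 742 → ξ₁ = 603.2 mol.
E balance: n_E = 0 + 1ξ₁ − 2ξ₂ = 135 → ξ₂ = (1·603.2 − 135)/2 = 234.1 mol.
Outlet amounts (n = n₀ + Σ ν·ξ):
  G: 742 − 1(603.2) = 138.8
  E: 0 + 1(603.2) − 2(234.1) = 135
  D: 0 + 2(234.1) = 468.2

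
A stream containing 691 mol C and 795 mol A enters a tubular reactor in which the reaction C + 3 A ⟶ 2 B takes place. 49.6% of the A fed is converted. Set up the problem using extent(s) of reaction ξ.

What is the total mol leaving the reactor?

A reacted = 0.496 × 795 = 394.3 mol; ν_A = −3, so ξ = 394.3/3 = 131.4 mol.
Outlet amounts (n = n₀ + ν ξ):
  C: 691 − 1(131.4) = 559.6
  A: 795 − 3(131.4) = 400.7
  B: 0 + 2(131.4) = 262.9
Total out = 559.6 + 400.7 + 262.9 = 1223 mol.

1220 mol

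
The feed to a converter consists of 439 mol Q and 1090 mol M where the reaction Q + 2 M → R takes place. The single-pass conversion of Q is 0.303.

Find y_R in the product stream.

Q reacted = 0.303 × 439 = 133 mol; ν_Q = −1, so ξ = 133/1 = 133 mol.
Outlet amounts (n = n₀ + ν ξ):
  Q: 439 − 1(133) = 306
  M: 1090 − 2(133) = 824
  R: 0 + 1(133) = 133
Total out = 1263 mol; y_R = 133 / 1263 = 0.1053.

0.105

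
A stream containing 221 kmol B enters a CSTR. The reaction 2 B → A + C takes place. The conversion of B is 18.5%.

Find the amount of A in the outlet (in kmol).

B reacted = 0.185 × 221 = 40.88 kmol; ν_B = −2, so ξ = 40.88/2 = 20.44 kmol.
Outlet amounts (n = n₀ + ν ξ):
  B: 221 − 2(20.44) = 180.1
  A: 0 + 1(20.44) = 20.44
  C: 0 + 1(20.44) = 20.44

20.4 kmol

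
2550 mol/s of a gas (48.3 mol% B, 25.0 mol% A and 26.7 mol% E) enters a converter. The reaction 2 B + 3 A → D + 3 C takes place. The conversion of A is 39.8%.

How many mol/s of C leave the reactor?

A reacted = 0.398 × 637.5 = 253.7 mol/s; ν_A = −3, so ξ = 253.7/3 = 84.58 mol/s.
Outlet amounts (n = n₀ + ν ξ):
  B: 1232 − 2(84.58) = 1062
  A: 637.5 − 3(84.58) = 383.8
  D: 0 + 1(84.58) = 84.58
  C: 0 + 3(84.58) = 253.7
  E: 680.9 (inert)

254 mol/s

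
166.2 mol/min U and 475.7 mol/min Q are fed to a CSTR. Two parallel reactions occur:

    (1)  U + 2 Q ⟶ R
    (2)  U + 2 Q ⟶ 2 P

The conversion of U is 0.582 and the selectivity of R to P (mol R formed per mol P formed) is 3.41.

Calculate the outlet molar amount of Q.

282 mol/min

Conversion of U: U consumed = 0.582 × 166.2 = 96.73 mol/min = 1ξ₁ + 1ξ₂.
Selectivity: 1ξ₁ / (2ξ₂) = 3.41 → ξ₁ = 6.82 ξ₂.
Substitute: (1·6.82 + 1) ξ₂ = 96.73 → ξ₂ = 12.37 mol/min, ξ₁ = 84.36 mol/min.
Outlet amounts (n = n₀ + Σ ν·ξ):
  U: 166.2 − 1(84.36) − 1(12.37) = 69.47
  Q: 475.7 − 2(84.36) − 2(12.37) = 282.2
  R: 0 + 1(84.36) = 84.36
  P: 0 + 2(12.37) = 24.74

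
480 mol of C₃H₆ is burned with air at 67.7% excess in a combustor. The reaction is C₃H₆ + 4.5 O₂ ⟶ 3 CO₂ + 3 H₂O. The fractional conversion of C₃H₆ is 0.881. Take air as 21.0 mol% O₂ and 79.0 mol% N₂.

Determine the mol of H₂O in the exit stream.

Stoichiometric O₂ = 4.5 × 480 = 2160 mol; O₂ fed = 2160 × 1.677 = 3622 mol.
N₂ fed = 3622 × 79/21 = 13630 mol.
Fuel reacted = 0.881 × 480 → ξ = 422.9 mol.
Outlet (n = n₀ + ν ξ):
  C₃H₆: 480 − 1(422.9) = 57.12
  O₂: 3622 − 4.5(422.9) = 1719
  N₂: 13630 (inert)
  CO₂: 0 + 3(422.9) = 1269
  H₂O: 0 + 3(422.9) = 1269

1270 mol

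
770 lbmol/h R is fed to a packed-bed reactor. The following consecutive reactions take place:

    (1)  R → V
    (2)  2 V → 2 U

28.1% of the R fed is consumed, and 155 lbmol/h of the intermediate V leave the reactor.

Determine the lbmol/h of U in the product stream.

Conversion of R: R consumed = 1ξ₁ = 0.281 × 770 → ξ₁ = 216.4 lbmol/h.
V balance: n_V = 0 + 1ξ₁ − 2ξ₂ = 155 → ξ₂ = (1·216.4 − 155)/2 = 30.69 lbmol/h.
Outlet amounts (n = n₀ + Σ ν·ξ):
  R: 770 − 1(216.4) = 553.6
  V: 0 + 1(216.4) − 2(30.69) = 155
  U: 0 + 2(30.69) = 61.37

61.4 lbmol/h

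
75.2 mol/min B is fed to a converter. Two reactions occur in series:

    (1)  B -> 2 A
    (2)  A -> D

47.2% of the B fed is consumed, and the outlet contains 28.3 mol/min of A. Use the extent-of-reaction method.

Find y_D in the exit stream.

Conversion of B: B consumed = 1ξ₁ = 0.472 × 75.2 → ξ₁ = 35.49 mol/min.
A balance: n_A = 0 + 2ξ₁ − 1ξ₂ = 28.3 → ξ₂ = (2·35.49 − 28.3)/1 = 42.69 mol/min.
Outlet amounts (n = n₀ + Σ ν·ξ):
  B: 75.2 − 1(35.49) = 39.71
  A: 0 + 2(35.49) − 1(42.69) = 28.3
  D: 0 + 1(42.69) = 42.69
Total out = 110.7 mol/min; y_D = 42.69 / 110.7 = 0.3856.

0.386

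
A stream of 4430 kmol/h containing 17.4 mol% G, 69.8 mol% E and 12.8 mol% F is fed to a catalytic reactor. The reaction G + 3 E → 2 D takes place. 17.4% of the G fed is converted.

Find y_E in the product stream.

0.646

G reacted = 0.174 × 770.8 = 134.1 kmol/h; ν_G = −1, so ξ = 134.1/1 = 134.1 kmol/h.
Outlet amounts (n = n₀ + ν ξ):
  G: 770.8 − 1(134.1) = 636.7
  E: 3092 − 3(134.1) = 2690
  D: 0 + 2(134.1) = 268.2
  F: 567 (inert)
Total out = 4162 kmol/h; y_E = 2690 / 4162 = 0.6463.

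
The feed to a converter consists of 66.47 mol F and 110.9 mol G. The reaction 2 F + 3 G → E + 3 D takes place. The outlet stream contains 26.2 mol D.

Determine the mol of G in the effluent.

For D: n = n₀ + 3ξ → 26.2 = 0 + 3ξ, giving ξ = 8.733 mol.
Outlet amounts (n = n₀ + ν ξ):
  F: 66.47 − 2(8.733) = 49
  G: 110.9 − 3(8.733) = 84.7
  E: 0 + 1(8.733) = 8.733
  D: 0 + 3(8.733) = 26.2

84.7 mol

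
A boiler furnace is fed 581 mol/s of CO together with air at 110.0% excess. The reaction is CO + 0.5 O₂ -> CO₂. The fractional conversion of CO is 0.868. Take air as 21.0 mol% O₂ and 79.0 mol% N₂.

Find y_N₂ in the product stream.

Stoichiometric O₂ = 0.5 × 581 = 290.5 mol/s; O₂ fed = 290.5 × 2.100 = 610.1 mol/s.
N₂ fed = 610.1 × 79/21 = 2295 mol/s.
Fuel reacted = 0.868 × 581 → ξ = 504.3 mol/s.
Outlet (n = n₀ + ν ξ):
  CO: 581 − 1(504.3) = 76.69
  O₂: 610.1 − 0.5(504.3) = 357.9
  N₂: 2295 (inert)
  CO₂: 0 + 1(504.3) = 504.3
Total out = 3234 mol/s; y_N₂ = 2295 / 3234 = 0.7097.

0.71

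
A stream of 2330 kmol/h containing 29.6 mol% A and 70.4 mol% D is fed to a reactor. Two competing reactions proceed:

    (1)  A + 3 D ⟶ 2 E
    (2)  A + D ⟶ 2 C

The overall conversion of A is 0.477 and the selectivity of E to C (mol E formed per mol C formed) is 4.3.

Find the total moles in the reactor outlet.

1800 kmol/h

Conversion of A: A consumed = 0.477 × 689.7 = 329 kmol/h = 1ξ₁ + 1ξ₂.
Selectivity: 2ξ₁ / (2ξ₂) = 4.3 → ξ₁ = 4.3 ξ₂.
Substitute: (1·4.3 + 1) ξ₂ = 329 → ξ₂ = 62.07 kmol/h, ξ₁ = 266.9 kmol/h.
Outlet amounts (n = n₀ + Σ ν·ξ):
  A: 689.7 − 1(266.9) − 1(62.07) = 360.7
  D: 1640 − 3(266.9) − 1(62.07) = 777.5
  E: 0 + 2(266.9) = 533.8
  C: 0 + 2(62.07) = 124.1
Total out = 360.7 + 777.5 + 533.8 + 124.1 = 1796 kmol/h.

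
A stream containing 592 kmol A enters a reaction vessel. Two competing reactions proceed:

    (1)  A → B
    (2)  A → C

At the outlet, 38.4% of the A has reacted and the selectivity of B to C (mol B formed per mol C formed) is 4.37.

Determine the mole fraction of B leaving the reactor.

0.312

Conversion of A: A consumed = 0.384 × 592 = 227.3 kmol = 1ξ₁ + 1ξ₂.
Selectivity: 1ξ₁ / (1ξ₂) = 4.37 → ξ₁ = 4.37 ξ₂.
Substitute: (1·4.37 + 1) ξ₂ = 227.3 → ξ₂ = 42.33 kmol, ξ₁ = 185 kmol.
Outlet amounts (n = n₀ + Σ ν·ξ):
  A: 592 − 1(185) − 1(42.33) = 364.7
  B: 0 + 1(185) = 185
  C: 0 + 1(42.33) = 42.33
Total out = 592 kmol; y_B = 185 / 592 = 0.3125.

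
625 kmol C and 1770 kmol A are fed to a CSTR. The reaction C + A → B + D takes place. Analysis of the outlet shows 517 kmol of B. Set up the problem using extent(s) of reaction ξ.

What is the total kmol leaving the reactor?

2400 kmol

For B: n = n₀ + 1ξ → 517 = 0 + 1ξ, giving ξ = 517 kmol.
Outlet amounts (n = n₀ + ν ξ):
  C: 625 − 1(517) = 108
  A: 1770 − 1(517) = 1253
  B: 0 + 1(517) = 517
  D: 0 + 1(517) = 517
Total out = 108 + 1253 + 517 + 517 = 2395 kmol.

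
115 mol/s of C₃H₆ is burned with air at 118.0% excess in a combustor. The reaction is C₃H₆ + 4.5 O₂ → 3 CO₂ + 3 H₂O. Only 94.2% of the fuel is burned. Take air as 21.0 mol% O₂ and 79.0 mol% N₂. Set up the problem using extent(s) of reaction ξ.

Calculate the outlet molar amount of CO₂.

Stoichiometric O₂ = 4.5 × 115 = 517.5 mol/s; O₂ fed = 517.5 × 2.180 = 1128 mol/s.
N₂ fed = 1128 × 79/21 = 4244 mol/s.
Fuel reacted = 0.942 × 115 → ξ = 108.3 mol/s.
Outlet (n = n₀ + ν ξ):
  C₃H₆: 115 − 1(108.3) = 6.67
  O₂: 1128 − 4.5(108.3) = 640.7
  N₂: 4244 (inert)
  CO₂: 0 + 3(108.3) = 325
  H₂O: 0 + 3(108.3) = 325

325 mol/s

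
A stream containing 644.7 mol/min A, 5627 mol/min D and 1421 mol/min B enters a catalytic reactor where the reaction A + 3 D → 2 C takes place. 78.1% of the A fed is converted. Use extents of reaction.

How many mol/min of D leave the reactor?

A reacted = 0.781 × 644.7 = 503.5 mol/min; ν_A = −1, so ξ = 503.5/1 = 503.5 mol/min.
Outlet amounts (n = n₀ + ν ξ):
  A: 644.7 − 1(503.5) = 141.2
  D: 5627 − 3(503.5) = 4116
  C: 0 + 2(503.5) = 1007
  B: 1421 (inert)

4120 mol/min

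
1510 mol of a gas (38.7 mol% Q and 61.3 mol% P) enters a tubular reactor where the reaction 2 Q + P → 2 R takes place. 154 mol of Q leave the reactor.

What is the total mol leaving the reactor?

1290 mol

For Q: n = n₀ − 2ξ → 154 = 584.4 − 2ξ, giving ξ = 215.2 mol.
Outlet amounts (n = n₀ + ν ξ):
  Q: 584.4 − 2(215.2) = 154
  P: 925.6 − 1(215.2) = 710.4
  R: 0 + 2(215.2) = 430.4
Total out = 154 + 710.4 + 430.4 = 1295 mol.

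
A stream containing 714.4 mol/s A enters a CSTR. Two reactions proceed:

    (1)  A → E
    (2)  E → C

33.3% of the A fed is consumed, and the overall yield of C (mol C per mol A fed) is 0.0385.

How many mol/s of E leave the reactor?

210 mol/s

Conversion of A: A consumed = 1ξ₁ = 0.333 × 714.4 → ξ₁ = 237.9 mol/s.
Yield of C: 1ξ₂ / 714.4 = 0.0385 → ξ₂ = 27.5 mol/s.
Outlet amounts (n = n₀ + Σ ν·ξ):
  A: 714.4 − 1(237.9) = 476.5
  E: 0 + 1(237.9) − 1(27.5) = 210.4
  C: 0 + 1(27.5) = 27.5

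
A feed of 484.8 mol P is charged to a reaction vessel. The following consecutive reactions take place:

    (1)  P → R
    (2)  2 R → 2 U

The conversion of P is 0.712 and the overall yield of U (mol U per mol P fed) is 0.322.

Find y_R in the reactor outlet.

0.39

Conversion of P: P consumed = 1ξ₁ = 0.712 × 484.8 → ξ₁ = 345.2 mol.
Yield of U: 2ξ₂ / 484.8 = 0.322 → ξ₂ = 78.05 mol.
Outlet amounts (n = n₀ + Σ ν·ξ):
  P: 484.8 − 1(345.2) = 139.6
  R: 0 + 1(345.2) − 2(78.05) = 189.1
  U: 0 + 2(78.05) = 156.1
Total out = 484.8 mol; y_R = 189.1 / 484.8 = 0.39.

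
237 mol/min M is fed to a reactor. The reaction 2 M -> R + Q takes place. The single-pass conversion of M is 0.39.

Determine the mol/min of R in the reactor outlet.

M reacted = 0.39 × 237 = 92.43 mol/min; ν_M = −2, so ξ = 92.43/2 = 46.22 mol/min.
Outlet amounts (n = n₀ + ν ξ):
  M: 237 − 2(46.22) = 144.6
  R: 0 + 1(46.22) = 46.22
  Q: 0 + 1(46.22) = 46.22

46.2 mol/min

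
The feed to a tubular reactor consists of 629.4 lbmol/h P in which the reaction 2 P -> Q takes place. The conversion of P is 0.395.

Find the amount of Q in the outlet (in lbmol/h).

124 lbmol/h

P reacted = 0.395 × 629.4 = 248.6 lbmol/h; ν_P = −2, so ξ = 248.6/2 = 124.3 lbmol/h.
Outlet amounts (n = n₀ + ν ξ):
  P: 629.4 − 2(124.3) = 380.8
  Q: 0 + 1(124.3) = 124.3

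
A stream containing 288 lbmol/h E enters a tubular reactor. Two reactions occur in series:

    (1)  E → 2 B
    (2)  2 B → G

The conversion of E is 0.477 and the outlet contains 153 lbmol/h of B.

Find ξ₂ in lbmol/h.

ξ₂ = 60.9 lbmol/h

Conversion of E: E consumed = 1ξ₁ = 0.477 × 288 → ξ₁ = 137.4 lbmol/h.
B balance: n_B = 0 + 2ξ₁ − 2ξ₂ = 153 → ξ₂ = (2·137.4 − 153)/2 = 60.88 lbmol/h.
Outlet amounts (n = n₀ + Σ ν·ξ):
  E: 288 − 1(137.4) = 150.6
  B: 0 + 2(137.4) − 2(60.88) = 153
  G: 0 + 1(60.88) = 60.88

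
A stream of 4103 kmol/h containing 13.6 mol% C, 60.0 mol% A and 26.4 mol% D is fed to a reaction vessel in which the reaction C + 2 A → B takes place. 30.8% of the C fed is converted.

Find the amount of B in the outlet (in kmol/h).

C reacted = 0.308 × 558 = 171.9 kmol/h; ν_C = −1, so ξ = 171.9/1 = 171.9 kmol/h.
Outlet amounts (n = n₀ + ν ξ):
  C: 558 − 1(171.9) = 386.1
  A: 2462 − 2(171.9) = 2118
  B: 0 + 1(171.9) = 171.9
  D: 1083 (inert)

172 kmol/h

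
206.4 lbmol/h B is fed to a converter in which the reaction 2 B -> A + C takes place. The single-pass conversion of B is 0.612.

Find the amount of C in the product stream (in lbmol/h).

B reacted = 0.612 × 206.4 = 126.3 lbmol/h; ν_B = −2, so ξ = 126.3/2 = 63.16 lbmol/h.
Outlet amounts (n = n₀ + ν ξ):
  B: 206.4 − 2(63.16) = 80.08
  A: 0 + 1(63.16) = 63.16
  C: 0 + 1(63.16) = 63.16

63.2 lbmol/h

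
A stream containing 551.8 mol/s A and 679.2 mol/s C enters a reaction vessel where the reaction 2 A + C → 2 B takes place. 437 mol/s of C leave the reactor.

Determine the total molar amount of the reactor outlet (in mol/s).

989 mol/s

For C: n = n₀ − 1ξ → 437 = 679.2 − 1ξ, giving ξ = 242.2 mol/s.
Outlet amounts (n = n₀ + ν ξ):
  A: 551.8 − 2(242.2) = 67.4
  C: 679.2 − 1(242.2) = 437
  B: 0 + 2(242.2) = 484.4
Total out = 67.4 + 437 + 484.4 = 988.8 mol/s.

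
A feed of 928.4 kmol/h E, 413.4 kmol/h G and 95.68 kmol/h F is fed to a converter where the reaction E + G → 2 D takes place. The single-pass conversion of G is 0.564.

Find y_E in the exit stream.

0.484

G reacted = 0.564 × 413.4 = 233.2 kmol/h; ν_G = −1, so ξ = 233.2/1 = 233.2 kmol/h.
Outlet amounts (n = n₀ + ν ξ):
  E: 928.4 − 1(233.2) = 695.2
  G: 413.4 − 1(233.2) = 180.2
  D: 0 + 2(233.2) = 466.3
  F: 95.68 (inert)
Total out = 1437 kmol/h; y_E = 695.2 / 1437 = 0.4837.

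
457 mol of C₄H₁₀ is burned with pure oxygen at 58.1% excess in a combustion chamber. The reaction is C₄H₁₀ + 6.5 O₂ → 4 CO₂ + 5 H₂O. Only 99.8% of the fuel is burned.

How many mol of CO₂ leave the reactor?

1820 mol

Stoichiometric O₂ = 6.5 × 457 = 2970 mol; O₂ fed = 2970 × 1.581 = 4696 mol.
Fuel reacted = 0.998 × 457 → ξ = 456.1 mol.
Outlet (n = n₀ + ν ξ):
  C₄H₁₀: 457 − 1(456.1) = 0.914
  O₂: 4696 − 6.5(456.1) = 1732
  CO₂: 0 + 4(456.1) = 1824
  H₂O: 0 + 5(456.1) = 2280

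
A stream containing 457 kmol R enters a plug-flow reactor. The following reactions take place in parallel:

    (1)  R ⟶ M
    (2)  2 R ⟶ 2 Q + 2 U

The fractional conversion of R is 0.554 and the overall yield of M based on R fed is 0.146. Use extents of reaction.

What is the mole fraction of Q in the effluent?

0.29

Yield of M: 1ξ₁ / 457 = 0.146 → ξ₁ = 66.72 kmol.
Conversion of R: 1ξ₁ + 2ξ₂ = 0.554 × 457 = 253.2 → ξ₂ = 93.23 kmol.
Outlet amounts (n = n₀ + Σ ν·ξ):
  R: 457 − 1(66.72) − 2(93.23) = 203.8
  M: 0 + 1(66.72) = 66.72
  Q: 0 + 2(93.23) = 186.5
  U: 0 + 2(93.23) = 186.5
Total out = 643.5 kmol; y_Q = 186.5 / 643.5 = 0.2898.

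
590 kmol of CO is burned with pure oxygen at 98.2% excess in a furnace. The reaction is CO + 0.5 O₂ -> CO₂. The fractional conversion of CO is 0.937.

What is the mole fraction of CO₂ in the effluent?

0.615

Stoichiometric O₂ = 0.5 × 590 = 295 kmol; O₂ fed = 295 × 1.982 = 584.7 kmol.
Fuel reacted = 0.937 × 590 → ξ = 552.8 kmol.
Outlet (n = n₀ + ν ξ):
  CO: 590 − 1(552.8) = 37.17
  O₂: 584.7 − 0.5(552.8) = 308.3
  CO₂: 0 + 1(552.8) = 552.8
Total out = 898.3 kmol; y_CO₂ = 552.8 / 898.3 = 0.6154.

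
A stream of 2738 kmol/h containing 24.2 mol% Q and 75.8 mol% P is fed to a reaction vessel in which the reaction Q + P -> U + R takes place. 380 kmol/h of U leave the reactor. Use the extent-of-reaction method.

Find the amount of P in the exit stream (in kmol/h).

For U: n = n₀ + 1ξ → 380 = 0 + 1ξ, giving ξ = 380 kmol/h.
Outlet amounts (n = n₀ + ν ξ):
  Q: 662.6 − 1(380) = 282.6
  P: 2075 − 1(380) = 1695
  U: 0 + 1(380) = 380
  R: 0 + 1(380) = 380

1700 kmol/h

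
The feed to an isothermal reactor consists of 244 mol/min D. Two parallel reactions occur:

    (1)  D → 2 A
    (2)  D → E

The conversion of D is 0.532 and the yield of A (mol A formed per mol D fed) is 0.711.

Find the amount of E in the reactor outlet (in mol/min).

Yield of A: 2ξ₁ / 244 = 0.711 → ξ₁ = 86.74 mol/min.
Conversion of D: 1ξ₁ + 1ξ₂ = 0.532 × 244 = 129.8 → ξ₂ = 43.07 mol/min.
Outlet amounts (n = n₀ + Σ ν·ξ):
  D: 244 − 1(86.74) − 1(43.07) = 114.2
  A: 0 + 2(86.74) = 173.5
  E: 0 + 1(43.07) = 43.07

43.1 mol/min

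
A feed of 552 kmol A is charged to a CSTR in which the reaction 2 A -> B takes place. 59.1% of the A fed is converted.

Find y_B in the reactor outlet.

A reacted = 0.591 × 552 = 326.2 kmol; ν_A = −2, so ξ = 326.2/2 = 163.1 kmol.
Outlet amounts (n = n₀ + ν ξ):
  A: 552 − 2(163.1) = 225.8
  B: 0 + 1(163.1) = 163.1
Total out = 388.9 kmol; y_B = 163.1 / 388.9 = 0.4194.

0.419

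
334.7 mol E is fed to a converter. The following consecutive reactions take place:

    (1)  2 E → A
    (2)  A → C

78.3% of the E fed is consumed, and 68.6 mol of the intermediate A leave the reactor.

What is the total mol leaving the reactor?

204 mol

Conversion of E: E consumed = 2ξ₁ = 0.783 × 334.7 → ξ₁ = 131 mol.
A balance: n_A = 0 + 1ξ₁ − 1ξ₂ = 68.6 → ξ₂ = (1·131 − 68.6)/1 = 62.44 mol.
Outlet amounts (n = n₀ + Σ ν·ξ):
  E: 334.7 − 2(131) = 72.63
  A: 0 + 1(131) − 1(62.44) = 68.6
  C: 0 + 1(62.44) = 62.44
Total out = 72.63 + 68.6 + 62.44 = 203.7 mol.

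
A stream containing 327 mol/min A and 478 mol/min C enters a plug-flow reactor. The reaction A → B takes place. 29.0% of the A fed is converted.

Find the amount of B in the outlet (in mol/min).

A reacted = 0.29 × 327 = 94.83 mol/min; ν_A = −1, so ξ = 94.83/1 = 94.83 mol/min.
Outlet amounts (n = n₀ + ν ξ):
  A: 327 − 1(94.83) = 232.2
  B: 0 + 1(94.83) = 94.83
  C: 478 (inert)

94.8 mol/min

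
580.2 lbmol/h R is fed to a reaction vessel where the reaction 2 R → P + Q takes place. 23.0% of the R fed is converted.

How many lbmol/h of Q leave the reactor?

R reacted = 0.23 × 580.2 = 133.4 lbmol/h; ν_R = −2, so ξ = 133.4/2 = 66.72 lbmol/h.
Outlet amounts (n = n₀ + ν ξ):
  R: 580.2 − 2(66.72) = 446.8
  P: 0 + 1(66.72) = 66.72
  Q: 0 + 1(66.72) = 66.72

66.7 lbmol/h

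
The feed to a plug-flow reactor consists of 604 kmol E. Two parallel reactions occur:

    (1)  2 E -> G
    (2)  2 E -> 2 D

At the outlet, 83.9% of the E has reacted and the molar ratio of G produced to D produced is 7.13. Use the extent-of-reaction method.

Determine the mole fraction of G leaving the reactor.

Conversion of E: E consumed = 0.839 × 604 = 506.8 kmol = 2ξ₁ + 2ξ₂.
Selectivity: 1ξ₁ / (2ξ₂) = 7.13 → ξ₁ = 14.26 ξ₂.
Substitute: (2·14.26 + 2) ξ₂ = 506.8 → ξ₂ = 16.6 kmol, ξ₁ = 236.8 kmol.
Outlet amounts (n = n₀ + Σ ν·ξ):
  E: 604 − 2(236.8) − 2(16.6) = 97.24
  G: 0 + 1(236.8) = 236.8
  D: 0 + 2(16.6) = 33.21
Total out = 367.2 kmol; y_G = 236.8 / 367.2 = 0.6448.

0.645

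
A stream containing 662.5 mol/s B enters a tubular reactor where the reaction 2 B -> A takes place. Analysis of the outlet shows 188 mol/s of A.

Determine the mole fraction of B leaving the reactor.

0.604

For A: n = n₀ + 1ξ → 188 = 0 + 1ξ, giving ξ = 188 mol/s.
Outlet amounts (n = n₀ + ν ξ):
  B: 662.5 − 2(188) = 286.5
  A: 0 + 1(188) = 188
Total out = 474.5 mol/s; y_B = 286.5 / 474.5 = 0.6038.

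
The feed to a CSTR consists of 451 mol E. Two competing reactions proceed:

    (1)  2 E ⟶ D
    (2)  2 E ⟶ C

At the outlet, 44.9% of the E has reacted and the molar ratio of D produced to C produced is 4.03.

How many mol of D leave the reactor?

Conversion of E: E consumed = 0.449 × 451 = 202.5 mol = 2ξ₁ + 2ξ₂.
Selectivity: 1ξ₁ / (1ξ₂) = 4.03 → ξ₁ = 4.03 ξ₂.
Substitute: (2·4.03 + 2) ξ₂ = 202.5 → ξ₂ = 20.13 mol, ξ₁ = 81.12 mol.
Outlet amounts (n = n₀ + Σ ν·ξ):
  E: 451 − 2(81.12) − 2(20.13) = 248.5
  D: 0 + 1(81.12) = 81.12
  C: 0 + 1(20.13) = 20.13

81.1 mol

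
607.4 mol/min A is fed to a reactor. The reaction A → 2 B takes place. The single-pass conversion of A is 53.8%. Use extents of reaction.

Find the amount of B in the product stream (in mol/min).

654 mol/min

A reacted = 0.538 × 607.4 = 326.8 mol/min; ν_A = −1, so ξ = 326.8/1 = 326.8 mol/min.
Outlet amounts (n = n₀ + ν ξ):
  A: 607.4 − 1(326.8) = 280.6
  B: 0 + 2(326.8) = 653.6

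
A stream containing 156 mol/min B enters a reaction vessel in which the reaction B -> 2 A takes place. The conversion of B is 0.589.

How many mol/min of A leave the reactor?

B reacted = 0.589 × 156 = 91.88 mol/min; ν_B = −1, so ξ = 91.88/1 = 91.88 mol/min.
Outlet amounts (n = n₀ + ν ξ):
  B: 156 − 1(91.88) = 64.12
  A: 0 + 2(91.88) = 183.8

184 mol/min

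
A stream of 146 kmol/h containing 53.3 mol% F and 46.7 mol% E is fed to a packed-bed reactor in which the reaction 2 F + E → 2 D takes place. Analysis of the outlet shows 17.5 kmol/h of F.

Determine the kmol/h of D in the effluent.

60.3 kmol/h

For F: n = n₀ − 2ξ → 17.5 = 77.82 − 2ξ, giving ξ = 30.16 kmol/h.
Outlet amounts (n = n₀ + ν ξ):
  F: 77.82 − 2(30.16) = 17.5
  E: 68.18 − 1(30.16) = 38.02
  D: 0 + 2(30.16) = 60.32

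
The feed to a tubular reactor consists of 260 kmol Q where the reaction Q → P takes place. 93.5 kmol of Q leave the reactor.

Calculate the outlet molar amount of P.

166 kmol

For Q: n = n₀ − 1ξ → 93.5 = 260 − 1ξ, giving ξ = 166.5 kmol.
Outlet amounts (n = n₀ + ν ξ):
  Q: 260 − 1(166.5) = 93.5
  P: 0 + 1(166.5) = 166.5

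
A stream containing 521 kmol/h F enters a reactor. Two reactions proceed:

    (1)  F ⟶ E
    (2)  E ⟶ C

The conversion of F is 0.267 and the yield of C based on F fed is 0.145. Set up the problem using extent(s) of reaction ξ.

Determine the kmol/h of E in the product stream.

63.6 kmol/h

Conversion of F: F consumed = 1ξ₁ = 0.267 × 521 → ξ₁ = 139.1 kmol/h.
Yield of C: 1ξ₂ / 521 = 0.145 → ξ₂ = 75.55 kmol/h.
Outlet amounts (n = n₀ + Σ ν·ξ):
  F: 521 − 1(139.1) = 381.9
  E: 0 + 1(139.1) − 1(75.55) = 63.56
  C: 0 + 1(75.55) = 75.55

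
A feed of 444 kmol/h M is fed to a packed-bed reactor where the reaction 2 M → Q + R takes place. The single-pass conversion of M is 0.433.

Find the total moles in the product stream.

444 kmol/h

M reacted = 0.433 × 444 = 192.3 kmol/h; ν_M = −2, so ξ = 192.3/2 = 96.13 kmol/h.
Outlet amounts (n = n₀ + ν ξ):
  M: 444 − 2(96.13) = 251.7
  Q: 0 + 1(96.13) = 96.13
  R: 0 + 1(96.13) = 96.13
Total out = 251.7 + 96.13 + 96.13 = 444 kmol/h.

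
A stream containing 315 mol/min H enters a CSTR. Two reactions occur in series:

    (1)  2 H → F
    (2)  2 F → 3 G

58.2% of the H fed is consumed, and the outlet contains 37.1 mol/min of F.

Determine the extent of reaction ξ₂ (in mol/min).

ξ₂ = 27.3 mol/min

Conversion of H: H consumed = 2ξ₁ = 0.582 × 315 → ξ₁ = 91.66 mol/min.
F balance: n_F = 0 + 1ξ₁ − 2ξ₂ = 37.1 → ξ₂ = (1·91.66 − 37.1)/2 = 27.28 mol/min.
Outlet amounts (n = n₀ + Σ ν·ξ):
  H: 315 − 2(91.66) = 131.7
  F: 0 + 1(91.66) − 2(27.28) = 37.1
  G: 0 + 3(27.28) = 81.85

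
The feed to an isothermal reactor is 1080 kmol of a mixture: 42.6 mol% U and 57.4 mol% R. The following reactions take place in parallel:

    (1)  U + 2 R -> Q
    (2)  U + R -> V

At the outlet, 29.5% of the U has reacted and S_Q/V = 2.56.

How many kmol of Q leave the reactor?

Conversion of U: U consumed = 0.295 × 460.1 = 135.7 kmol = 1ξ₁ + 1ξ₂.
Selectivity: 1ξ₁ / (1ξ₂) = 2.56 → ξ₁ = 2.56 ξ₂.
Substitute: (1·2.56 + 1) ξ₂ = 135.7 → ξ₂ = 38.12 kmol, ξ₁ = 97.6 kmol.
Outlet amounts (n = n₀ + Σ ν·ξ):
  U: 460.1 − 1(97.6) − 1(38.12) = 324.4
  R: 619.9 − 2(97.6) − 1(38.12) = 386.6
  Q: 0 + 1(97.6) = 97.6
  V: 0 + 1(38.12) = 38.12

97.6 kmol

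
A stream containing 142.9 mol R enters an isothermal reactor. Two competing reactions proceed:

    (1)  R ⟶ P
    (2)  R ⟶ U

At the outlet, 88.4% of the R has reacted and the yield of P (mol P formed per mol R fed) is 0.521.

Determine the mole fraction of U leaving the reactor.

0.363

Yield of P: 1ξ₁ / 142.9 = 0.521 → ξ₁ = 74.45 mol.
Conversion of R: 1ξ₁ + 1ξ₂ = 0.884 × 142.9 = 126.3 → ξ₂ = 51.87 mol.
Outlet amounts (n = n₀ + Σ ν·ξ):
  R: 142.9 − 1(74.45) − 1(51.87) = 16.58
  P: 0 + 1(74.45) = 74.45
  U: 0 + 1(51.87) = 51.87
Total out = 142.9 mol; y_U = 51.87 / 142.9 = 0.363.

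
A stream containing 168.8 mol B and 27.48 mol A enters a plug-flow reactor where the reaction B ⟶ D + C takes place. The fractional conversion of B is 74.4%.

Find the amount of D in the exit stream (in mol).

126 mol

B reacted = 0.744 × 168.8 = 125.6 mol; ν_B = −1, so ξ = 125.6/1 = 125.6 mol.
Outlet amounts (n = n₀ + ν ξ):
  B: 168.8 − 1(125.6) = 43.21
  D: 0 + 1(125.6) = 125.6
  C: 0 + 1(125.6) = 125.6
  A: 27.48 (inert)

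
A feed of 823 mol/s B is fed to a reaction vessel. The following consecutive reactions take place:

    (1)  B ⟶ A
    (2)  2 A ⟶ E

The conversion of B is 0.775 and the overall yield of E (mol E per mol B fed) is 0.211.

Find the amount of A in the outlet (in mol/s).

291 mol/s

Conversion of B: B consumed = 1ξ₁ = 0.775 × 823 → ξ₁ = 637.8 mol/s.
Yield of E: 1ξ₂ / 823 = 0.211 → ξ₂ = 173.7 mol/s.
Outlet amounts (n = n₀ + Σ ν·ξ):
  B: 823 − 1(637.8) = 185.2
  A: 0 + 1(637.8) − 2(173.7) = 290.5
  E: 0 + 1(173.7) = 173.7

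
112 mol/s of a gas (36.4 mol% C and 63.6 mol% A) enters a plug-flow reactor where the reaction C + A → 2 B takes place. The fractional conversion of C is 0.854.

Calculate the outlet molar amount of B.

69.6 mol/s

C reacted = 0.854 × 40.77 = 34.82 mol/s; ν_C = −1, so ξ = 34.82/1 = 34.82 mol/s.
Outlet amounts (n = n₀ + ν ξ):
  C: 40.77 − 1(34.82) = 5.952
  A: 71.23 − 1(34.82) = 36.42
  B: 0 + 2(34.82) = 69.63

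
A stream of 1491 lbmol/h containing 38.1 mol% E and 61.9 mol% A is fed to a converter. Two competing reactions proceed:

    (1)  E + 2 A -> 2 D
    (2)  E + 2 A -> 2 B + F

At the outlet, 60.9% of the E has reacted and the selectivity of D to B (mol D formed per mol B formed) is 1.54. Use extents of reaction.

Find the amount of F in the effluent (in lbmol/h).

Conversion of E: E consumed = 0.609 × 568.1 = 346 lbmol/h = 1ξ₁ + 1ξ₂.
Selectivity: 2ξ₁ / (2ξ₂) = 1.54 → ξ₁ = 1.54 ξ₂.
Substitute: (1·1.54 + 1) ξ₂ = 346 → ξ₂ = 136.2 lbmol/h, ξ₁ = 209.8 lbmol/h.
Outlet amounts (n = n₀ + Σ ν·ξ):
  E: 568.1 − 1(209.8) − 1(136.2) = 222.1
  A: 922.9 − 2(209.8) − 2(136.2) = 231
  D: 0 + 2(209.8) = 419.5
  B: 0 + 2(136.2) = 272.4
  F: 0 + 1(136.2) = 136.2

136 lbmol/h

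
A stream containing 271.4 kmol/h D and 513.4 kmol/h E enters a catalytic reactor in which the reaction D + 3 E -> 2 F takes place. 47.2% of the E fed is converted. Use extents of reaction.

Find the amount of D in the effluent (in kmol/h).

191 kmol/h

E reacted = 0.472 × 513.4 = 242.3 kmol/h; ν_E = −3, so ξ = 242.3/3 = 80.77 kmol/h.
Outlet amounts (n = n₀ + ν ξ):
  D: 271.4 − 1(80.77) = 190.6
  E: 513.4 − 3(80.77) = 271.1
  F: 0 + 2(80.77) = 161.5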